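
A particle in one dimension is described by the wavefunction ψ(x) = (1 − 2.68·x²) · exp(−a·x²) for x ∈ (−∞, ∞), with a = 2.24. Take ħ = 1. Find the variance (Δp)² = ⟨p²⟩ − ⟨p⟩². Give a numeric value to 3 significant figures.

Compute ⟨p⟩ and ⟨p²⟩ separately; (Δp)² = ⟨p²⟩ − ⟨p⟩².
Expand each integrand as polynomial × e^(−2ax²) and use ∫x^(2j)·e^(−2ax²) dx = (2j−1)!!/(4a)^j · √(π/(2a)), odd powers → 0; here √(π/(2a)) = 0.83741. Differentiate with the product rule, d/dx e^(−ax²) = −2ax·e^(−ax²).
Normalization: ∫|ψ|² dx = 0.56121.
⟨p⟩ = 0.0000 and ⟨p²⟩ = 7.4350.
(Δp)² = 7.4350 − (0.0000)² = 7.4350.

7.44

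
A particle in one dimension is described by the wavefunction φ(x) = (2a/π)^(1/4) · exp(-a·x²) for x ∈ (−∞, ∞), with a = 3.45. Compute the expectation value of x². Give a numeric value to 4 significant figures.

⟨x²⟩ = ∫ x²·|φ|² dx (integrals over the domain).
Gaussian moments: ∫x^(2j)·e^(−2ax²) dx = (2j−1)!!/(4a)^j · √(π/(2a)), odd powers integrate to 0; here √(π/(2a)) = 0.67476.
⟨x²⟩ = 0.072464.

0.07246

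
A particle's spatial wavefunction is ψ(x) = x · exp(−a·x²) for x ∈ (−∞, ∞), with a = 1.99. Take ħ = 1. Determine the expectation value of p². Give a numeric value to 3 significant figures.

p² ψ = −ħ² d²ψ/dx²; ⟨p²⟩ = −ħ² ∫ ψ*·ψ'' dx / ∫|ψ|² dx.
Expand each integrand as polynomial × e^(−2ax²) and use ∫x^(2j)·e^(−2ax²) dx = (2j−1)!!/(4a)^j · √(π/(2a)), odd powers → 0; here √(π/(2a)) = 0.88845. Differentiate with the product rule, d/dx e^(−ax²) = −2ax·e^(−ax²).
State is unnormalized: ∫|ψ|² dx = 0.11161, and ∫ψ*·(−ħ² ψ'') dx = 0.66634, so ⟨p²⟩ = 0.66634 / 0.11161.
⟨p²⟩ = 5.9700.

5.97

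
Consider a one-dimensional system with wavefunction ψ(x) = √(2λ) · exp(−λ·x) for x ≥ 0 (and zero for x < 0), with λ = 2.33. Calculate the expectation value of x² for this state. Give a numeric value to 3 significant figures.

⟨x²⟩ = ∫ x²·|ψ|² dx (integrals over the domain).
Every integrand reduces to terms xʲ·e^(−2λx) on [0, ∞); use ∫₀^∞ xʲ·e^(−2λx) dx = j!/(2λ)^(j+1).
⟨x²⟩ = 0.092100.

0.0921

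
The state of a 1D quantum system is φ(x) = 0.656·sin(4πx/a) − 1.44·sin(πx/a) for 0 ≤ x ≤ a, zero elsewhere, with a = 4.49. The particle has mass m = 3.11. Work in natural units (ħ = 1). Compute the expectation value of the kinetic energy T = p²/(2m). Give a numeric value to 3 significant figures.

T = −(ħ²/2m) d²/dx², so ⟨T⟩ = −(ħ²/2m) ∫ φ*·φ'' dx / ∫|φ|² dx; with m = 3.11.
d²/dx² sin(jπx/a) = −(jπ/a)²·sin(jπx/a); on 0 ≤ x ≤ a, ∫sin²(jπx/a) dx = a/2 and ∫sin(jπx/a)·sin(lπx/a) dx = 0 for j ≠ l, so only diagonal terms survive in ∫|φ|² and ∫φ·φ″; ∫φ·φ′ dx = [φ²/2] between the walls = 0.
State is unnormalized: ∫|φ|² dx = 5.6213, and ∫φ*·(−ħ²/2m · φ'') dx = 1.5830, so ⟨T⟩ = 1.5830 / 5.6213.
⟨T⟩ = 0.28161.

0.282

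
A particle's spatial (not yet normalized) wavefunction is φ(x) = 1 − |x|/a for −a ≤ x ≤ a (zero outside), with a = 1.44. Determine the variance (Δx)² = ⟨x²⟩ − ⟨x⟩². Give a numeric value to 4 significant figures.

0.2074

Compute ⟨x⟩ and ⟨x²⟩ separately, then (Δx)² = ⟨x²⟩ − ⟨x⟩².
φ is even, so ∫ over [−a, a] = 2∫₀ᵃ with φ = 1 − x/a there: ∫₀ᵃ (1 − x/a)² dx = a/3, ∫₀ᵃ x²(1 − x/a)² dx = a³/30, ∫₀ᵃ x⁴(1 − x/a)² dx = a⁵/105.
Normalization: ∫|φ|² dx = 0.96000.
⟨x⟩ = 0.0000 and ⟨x²⟩ = 0.20736.
(Δx)² = 0.20736 − (0.0000)² = 0.20736.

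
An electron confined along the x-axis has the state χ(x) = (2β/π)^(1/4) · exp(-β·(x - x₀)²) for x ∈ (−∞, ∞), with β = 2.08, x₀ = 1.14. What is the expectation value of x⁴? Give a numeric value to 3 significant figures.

⟨x⁴⟩ = ∫ x⁴·|χ|² dx (integrals over the domain).
Gaussian moments (u = x − x₀): ∫u^(2j)·e^(−2βu²) du = (2j−1)!!/(4β)^j · √(π/(2β)), odd powers integrate to 0; here √(π/(2β)) = 0.86902.
⟨x⁴⟩ = 2.6695.

2.67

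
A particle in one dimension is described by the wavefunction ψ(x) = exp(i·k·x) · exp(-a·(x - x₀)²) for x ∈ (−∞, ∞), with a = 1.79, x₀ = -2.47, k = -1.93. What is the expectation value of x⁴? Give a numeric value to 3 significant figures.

⟨x⁴⟩ = ∫ x⁴·|ψ|² dx / ∫|ψ|² dx (integrals over the domain).
Gaussian moments (u = x − x₀): ∫u^(2j)·e^(−2au²) du = (2j−1)!!/(4a)^j · √(π/(2a)), odd powers integrate to 0; here √(π/(2a)) = 0.93677.
State is unnormalized: ∫|ψ|² dx = 0.93677, and ∫ψ*·x⁴·ψ dx = 39.712, so ⟨x⁴⟩ = 39.712 / 0.93677.
⟨x⁴⟩ = 42.392.

42.4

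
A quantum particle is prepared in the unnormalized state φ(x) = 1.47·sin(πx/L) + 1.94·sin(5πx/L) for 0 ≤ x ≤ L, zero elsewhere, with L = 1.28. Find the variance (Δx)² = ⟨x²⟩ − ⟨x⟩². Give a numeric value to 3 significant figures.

Compute ⟨x⟩ and ⟨x²⟩ separately, then (Δx)² = ⟨x²⟩ − ⟨x⟩².
On 0 ≤ x ≤ L (j ≠ l): ∫sin²(jπx/L) dx = L/2, ∫sin(jπx/L)·sin(lπx/L) dx = 0; diagonal moments ∫x·sin²(jπx/L) dx = L²/4, ∫x²·sin²(jπx/L) dx = L³·(1/6 − 1/(4j²π²)); cross terms ∫x·sin(jπx/L)·sin(lπx/L) dx = 0 for j + l even and −4jlL²/(π²(j² − l²)²) for j + l odd, ∫x²·sin(jπx/L)·sin(lπx/L) dx = (−1)^(j+l)·4jlL³/(π²(j² − l²)²); higher powers the same way via product-to-sum and parts.
Normalization: ∫|φ|² dx = 3.7917.
⟨x⟩ = 0.64000 and ⟨x²⟩ = 0.52485.
(Δx)² = 0.52485 − (0.64000)² = 0.11525.

0.115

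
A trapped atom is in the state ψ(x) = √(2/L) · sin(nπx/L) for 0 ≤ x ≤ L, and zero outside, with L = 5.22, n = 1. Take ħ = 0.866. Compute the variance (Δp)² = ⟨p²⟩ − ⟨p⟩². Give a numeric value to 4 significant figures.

0.2716

Compute ⟨p⟩ and ⟨p²⟩ separately; (Δp)² = ⟨p²⟩ − ⟨p⟩².
d/dx sin(nπx/L) = (nπ/L)·cos(nπx/L) and d²/dx² sin(nπx/L) = −(nπ/L)²·sin(nπx/L); on 0 ≤ x ≤ L, ∫sin²(nπx/L) dx = L/2 and ∫sin(nπx/L)·cos(nπx/L) dx = 0.
⟨p⟩ = 0.0000 and ⟨p²⟩ = 0.27164.
(Δp)² = 0.27164 − (0.0000)² = 0.27164.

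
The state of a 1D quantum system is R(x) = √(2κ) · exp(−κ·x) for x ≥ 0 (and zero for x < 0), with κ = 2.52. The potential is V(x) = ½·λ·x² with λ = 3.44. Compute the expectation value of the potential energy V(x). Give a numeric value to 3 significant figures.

⟨V⟩ = ∫ V(x)·|R|² dx.
Every integrand reduces to terms xʲ·e^(−2κx) on [0, ∞); use ∫₀^∞ xʲ·e^(−2κx) dx = j!/(2κ)^(j+1).
⟨V⟩ = 0.13542.

0.135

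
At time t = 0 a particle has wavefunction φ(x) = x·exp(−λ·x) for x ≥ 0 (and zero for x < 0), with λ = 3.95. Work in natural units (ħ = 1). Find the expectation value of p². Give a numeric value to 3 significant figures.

15.6

p² φ = −ħ² d²φ/dx²; ⟨p²⟩ = −ħ² ∫ φ*·φ'' dx / ∫|φ|² dx.
Differentiate x·exp(−λ·x) with the product rule; every integrand then reduces to terms xʲ·e^(−2λx) on [0, ∞), with ∫₀^∞ xʲ·e^(−2λx) dx = j!/(2λ)^(j+1).
State is unnormalized: ∫|φ|² dx = 0.0040565, and ∫φ*·(−ħ² φ'') dx = 0.063291, so ⟨p²⟩ = 0.063291 / 0.0040565.
⟨p²⟩ = 15.603.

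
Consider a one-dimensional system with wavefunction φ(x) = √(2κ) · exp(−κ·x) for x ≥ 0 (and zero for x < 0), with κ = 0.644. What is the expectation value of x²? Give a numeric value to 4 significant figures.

1.206

⟨x²⟩ = ∫ x²·|φ|² dx (integrals over the domain).
Every integrand reduces to terms xʲ·e^(−2κx) on [0, ∞); use ∫₀^∞ xʲ·e^(−2κx) dx = j!/(2κ)^(j+1).
⟨x²⟩ = 1.2056.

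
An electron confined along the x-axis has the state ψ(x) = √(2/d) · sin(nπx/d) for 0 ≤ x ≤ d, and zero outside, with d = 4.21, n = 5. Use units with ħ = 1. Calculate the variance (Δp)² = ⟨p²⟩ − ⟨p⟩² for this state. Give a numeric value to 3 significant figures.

13.9

Compute ⟨p⟩ and ⟨p²⟩ separately; (Δp)² = ⟨p²⟩ − ⟨p⟩².
d/dx sin(nπx/d) = (nπ/d)·cos(nπx/d) and d²/dx² sin(nπx/d) = −(nπ/d)²·sin(nπx/d); on 0 ≤ x ≤ d, ∫sin²(nπx/d) dx = d/2 and ∫sin(nπx/d)·cos(nπx/d) dx = 0.
⟨p⟩ = 0.0000 and ⟨p²⟩ = 13.921.
(Δp)² = 13.921 − (0.0000)² = 13.921.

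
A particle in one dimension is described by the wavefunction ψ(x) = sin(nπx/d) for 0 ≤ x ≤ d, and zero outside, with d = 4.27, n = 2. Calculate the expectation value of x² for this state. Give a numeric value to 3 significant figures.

⟨x²⟩ = ∫ x²·|ψ|² dx / ∫|ψ|² dx (integrals over the domain).
With sin²θ = (1 − cos2θ)/2 on 0 ≤ x ≤ d: ∫sin²(nπx/d) dx = d/2, ∫x·sin²(nπx/d) dx = d²/4, ∫x²·sin²(nπx/d) dx = d³·(1/6 − 1/(4n²π²)); higher powers xᵏ the same way, integrating xᵏ·cos(2nπx/d) by parts.
State is unnormalized: ∫|ψ|² dx = 2.1350, and ∫ψ*·x²·ψ dx = 12.483, so ⟨x²⟩ = 12.483 / 2.1350.
⟨x²⟩ = 5.8467.

5.85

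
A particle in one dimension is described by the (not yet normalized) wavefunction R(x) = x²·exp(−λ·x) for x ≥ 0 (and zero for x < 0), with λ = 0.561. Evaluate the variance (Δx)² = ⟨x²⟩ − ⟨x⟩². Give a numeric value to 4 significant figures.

Compute ⟨x⟩ and ⟨x²⟩ separately, then (Δx)² = ⟨x²⟩ − ⟨x⟩².
Every integrand reduces to terms xʲ·e^(−2λx) on [0, ∞); use ∫₀^∞ xʲ·e^(−2λx) dx = j!/(2λ)^(j+1).
Normalization: ∫|R|² dx = 13.497.
⟨x⟩ = 4.4563 and ⟨x²⟩ = 23.831.
(Δx)² = 23.831 − (4.4563)² = 3.9718.

3.972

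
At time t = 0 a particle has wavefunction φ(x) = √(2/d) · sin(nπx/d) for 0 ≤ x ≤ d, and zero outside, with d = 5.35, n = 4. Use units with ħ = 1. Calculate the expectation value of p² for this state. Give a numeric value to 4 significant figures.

5.517

p² φ = −ħ² d²φ/dx²; ⟨p²⟩ = −ħ² ∫ φ*·φ'' dx.
d/dx sin(nπx/d) = (nπ/d)·cos(nπx/d) and d²/dx² sin(nπx/d) = −(nπ/d)²·sin(nπx/d); on 0 ≤ x ≤ d, ∫sin²(nπx/d) dx = d/2 and ∫sin(nπx/d)·cos(nπx/d) dx = 0.
⟨p²⟩ = 5.5171.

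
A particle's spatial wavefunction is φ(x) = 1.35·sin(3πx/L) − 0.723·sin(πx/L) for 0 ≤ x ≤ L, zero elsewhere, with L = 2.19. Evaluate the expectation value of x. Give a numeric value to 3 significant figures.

1.10

⟨x⟩ = ∫ x·|φ|² dx / ∫|φ|² dx (integrals over the domain).
On 0 ≤ x ≤ L (j ≠ l): ∫sin²(jπx/L) dx = L/2, ∫sin(jπx/L)·sin(lπx/L) dx = 0; diagonal moments ∫x·sin²(jπx/L) dx = L²/4, ∫x²·sin²(jπx/L) dx = L³·(1/6 − 1/(4j²π²)); cross terms ∫x·sin(jπx/L)·sin(lπx/L) dx = 0 for j + l even and −4jlL²/(π²(j² − l²)²) for j + l odd, ∫x²·sin(jπx/L)·sin(lπx/L) dx = (−1)^(j+l)·4jlL³/(π²(j² − l²)²); higher powers the same way via product-to-sum and parts.
State is unnormalized: ∫|φ|² dx = 2.5680, and ∫φ*·x·φ dx = 2.8120, so ⟨x⟩ = 2.8120 / 2.5680.
⟨x⟩ = 1.0950.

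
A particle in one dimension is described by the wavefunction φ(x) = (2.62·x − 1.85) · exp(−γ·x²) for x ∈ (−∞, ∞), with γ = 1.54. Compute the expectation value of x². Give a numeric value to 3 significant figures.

⟨x²⟩ = ∫ x²·|φ|² dx / ∫|φ|² dx (integrals over the domain).
Expand each integrand as polynomial × e^(−2γx²) and use ∫x^(2j)·e^(−2γx²) dx = (2j−1)!!/(4γ)^j · √(π/(2γ)), odd powers → 0; here √(π/(2γ)) = 1.0099.
State is unnormalized: ∫|φ|² dx = 4.5820, and ∫φ*·x²·φ dx = 1.1092, so ⟨x²⟩ = 1.1092 / 4.5820.
⟨x²⟩ = 0.24209.

0.242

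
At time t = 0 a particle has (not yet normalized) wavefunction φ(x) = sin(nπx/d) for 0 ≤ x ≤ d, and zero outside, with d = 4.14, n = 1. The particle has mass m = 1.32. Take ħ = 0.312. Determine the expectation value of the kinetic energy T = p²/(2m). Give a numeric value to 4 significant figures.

T = −(ħ²/2m) d²/dx², so ⟨T⟩ = −(ħ²/2m) ∫ φ*·φ'' dx / ∫|φ|² dx; with m = 1.32.
d/dx sin(nπx/d) = (nπ/d)·cos(nπx/d) and d²/dx² sin(nπx/d) = −(nπ/d)²·sin(nπx/d); on 0 ≤ x ≤ d, ∫sin²(nπx/d) dx = d/2 and ∫sin(nπx/d)·cos(nπx/d) dx = 0.
State is unnormalized: ∫|φ|² dx = 2.0700, and ∫φ*·(−ħ²/2m · φ'') dx = 0.043952, so ⟨T⟩ = 0.043952 / 2.0700.
⟨T⟩ = 0.021233.

0.02123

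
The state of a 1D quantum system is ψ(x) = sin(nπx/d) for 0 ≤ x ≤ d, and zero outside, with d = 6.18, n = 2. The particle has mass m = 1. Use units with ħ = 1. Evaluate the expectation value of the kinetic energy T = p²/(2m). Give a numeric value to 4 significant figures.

T = −(ħ²/2m) d²/dx², so ⟨T⟩ = −(ħ²/2m) ∫ ψ*·ψ'' dx / ∫|ψ|² dx; with m = 1.
d/dx sin(nπx/d) = (nπ/d)·cos(nπx/d) and d²/dx² sin(nπx/d) = −(nπ/d)²·sin(nπx/d); on 0 ≤ x ≤ d, ∫sin²(nπx/d) dx = d/2 and ∫sin(nπx/d)·cos(nπx/d) dx = 0.
State is unnormalized: ∫|ψ|² dx = 3.0900, and ∫ψ*·(−ħ²/2m · ψ'') dx = 1.5970, so ⟨T⟩ = 1.5970 / 3.0900.
⟨T⟩ = 0.51684.

0.5168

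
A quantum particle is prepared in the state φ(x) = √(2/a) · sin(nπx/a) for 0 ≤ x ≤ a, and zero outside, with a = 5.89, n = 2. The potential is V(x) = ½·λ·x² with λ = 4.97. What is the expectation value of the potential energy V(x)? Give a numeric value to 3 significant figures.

27.6

⟨V⟩ = ∫ V(x)·|φ|² dx.
With sin²θ = (1 − cos2θ)/2 on 0 ≤ x ≤ a: ∫sin²(nπx/a) dx = a/2, ∫x·sin²(nπx/a) dx = a²/4, ∫x²·sin²(nπx/a) dx = a³·(1/6 − 1/(4n²π²)); higher powers xᵏ the same way, integrating xᵏ·cos(2nπx/a) by parts.
⟨V⟩ = 27.645.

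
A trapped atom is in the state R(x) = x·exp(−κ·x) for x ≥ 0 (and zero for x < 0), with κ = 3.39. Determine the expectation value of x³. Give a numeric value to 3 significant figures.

0.193

⟨x³⟩ = ∫ x³·|R|² dx / ∫|R|² dx (integrals over the domain).
Every integrand reduces to terms xʲ·e^(−2κx) on [0, ∞); use ∫₀^∞ xʲ·e^(−2κx) dx = j!/(2κ)^(j+1).
State is unnormalized: ∫|R|² dx = 0.0064171, and ∫R*·x³·R dx = 0.0012354, so ⟨x³⟩ = 0.0012354 / 0.0064171.
⟨x³⟩ = 0.19251.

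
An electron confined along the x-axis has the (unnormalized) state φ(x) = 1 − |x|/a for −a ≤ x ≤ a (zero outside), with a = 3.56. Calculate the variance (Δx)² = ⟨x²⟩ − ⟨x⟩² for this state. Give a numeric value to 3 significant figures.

Compute ⟨x⟩ and ⟨x²⟩ separately, then (Δx)² = ⟨x²⟩ − ⟨x⟩².
φ is even, so ∫ over [−a, a] = 2∫₀ᵃ with φ = 1 − x/a there: ∫₀ᵃ (1 − x/a)² dx = a/3, ∫₀ᵃ x²(1 − x/a)² dx = a³/30, ∫₀ᵃ x⁴(1 − x/a)² dx = a⁵/105.
Normalization: ∫|φ|² dx = 2.3733.
⟨x⟩ = 0.0000 and ⟨x²⟩ = 1.2674.
(Δx)² = 1.2674 − (0.0000)² = 1.2674.

1.27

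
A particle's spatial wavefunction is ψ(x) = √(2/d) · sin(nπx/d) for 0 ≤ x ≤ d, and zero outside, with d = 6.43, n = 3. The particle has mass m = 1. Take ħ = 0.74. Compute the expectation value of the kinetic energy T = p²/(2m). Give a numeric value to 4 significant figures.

0.5882

T = −(ħ²/2m) d²/dx², so ⟨T⟩ = −(ħ²/2m) ∫ ψ*·ψ'' dx; with m = 1.
d/dx sin(nπx/d) = (nπ/d)·cos(nπx/d) and d²/dx² sin(nπx/d) = −(nπ/d)²·sin(nπx/d); on 0 ≤ x ≤ d, ∫sin²(nπx/d) dx = d/2 and ∫sin(nπx/d)·cos(nπx/d) dx = 0.
⟨T⟩ = 0.58824.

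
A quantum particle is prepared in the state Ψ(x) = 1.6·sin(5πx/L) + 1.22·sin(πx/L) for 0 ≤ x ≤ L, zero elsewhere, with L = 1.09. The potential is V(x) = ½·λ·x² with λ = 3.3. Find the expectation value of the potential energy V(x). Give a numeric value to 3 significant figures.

⟨V⟩ = ∫ V(x)·|Ψ|² dx / ∫|Ψ|² dx.
On 0 ≤ x ≤ L (j ≠ l): ∫sin²(jπx/L) dx = L/2, ∫sin(jπx/L)·sin(lπx/L) dx = 0; diagonal moments ∫x·sin²(jπx/L) dx = L²/4, ∫x²·sin²(jπx/L) dx = L³·(1/6 − 1/(4j²π²)); cross terms ∫x·sin(jπx/L)·sin(lπx/L) dx = 0 for j + l even and −4jlL²/(π²(j² − l²)²) for j + l odd, ∫x²·sin(jπx/L)·sin(lπx/L) dx = (−1)^(j+l)·4jlL³/(π²(j² − l²)²); higher powers the same way via product-to-sum and parts.
State is unnormalized: ∫|Ψ|² dx = 2.2064, and ∫Ψ*·V(x)·Ψ dx = 1.3850, so ⟨V⟩ = 1.3850 / 2.2064.
⟨V⟩ = 0.62773.

0.628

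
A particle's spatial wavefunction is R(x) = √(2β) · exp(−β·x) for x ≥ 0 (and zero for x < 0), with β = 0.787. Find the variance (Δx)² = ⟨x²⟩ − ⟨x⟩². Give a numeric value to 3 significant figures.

Compute ⟨x⟩ and ⟨x²⟩ separately, then (Δx)² = ⟨x²⟩ − ⟨x⟩².
Every integrand reduces to terms xʲ·e^(−2βx) on [0, ∞); use ∫₀^∞ xʲ·e^(−2βx) dx = j!/(2β)^(j+1).
⟨x⟩ = 0.63532 and ⟨x²⟩ = 0.80727.
(Δx)² = 0.80727 − (0.63532)² = 0.40364.

0.404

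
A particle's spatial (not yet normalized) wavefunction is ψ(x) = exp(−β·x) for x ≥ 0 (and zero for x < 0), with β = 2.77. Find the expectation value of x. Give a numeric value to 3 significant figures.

⟨x⟩ = ∫ x·|ψ|² dx / ∫|ψ|² dx (integrals over the domain).
Every integrand reduces to terms xʲ·e^(−2βx) on [0, ∞); use ∫₀^∞ xʲ·e^(−2βx) dx = j!/(2β)^(j+1).
State is unnormalized: ∫|ψ|² dx = 0.18051, and ∫ψ*·x·ψ dx = 0.032582, so ⟨x⟩ = 0.032582 / 0.18051.
⟨x⟩ = 0.18051.

0.181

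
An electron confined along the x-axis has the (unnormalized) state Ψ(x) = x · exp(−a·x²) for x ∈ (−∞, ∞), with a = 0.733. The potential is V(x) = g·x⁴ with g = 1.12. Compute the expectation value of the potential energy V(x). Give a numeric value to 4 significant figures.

⟨V⟩ = ∫ V(x)·|Ψ|² dx / ∫|Ψ|² dx.
Expand each integrand as polynomial × e^(−2ax²) and use ∫x^(2j)·e^(−2ax²) dx = (2j−1)!!/(4a)^j · √(π/(2a)), odd powers → 0; here √(π/(2a)) = 1.4639.
State is unnormalized: ∫|Ψ|² dx = 0.49928, and ∫Ψ*·V(x)·Ψ dx = 0.97572, so ⟨V⟩ = 0.97572 / 0.49928.
⟨V⟩ = 1.9543.

1.954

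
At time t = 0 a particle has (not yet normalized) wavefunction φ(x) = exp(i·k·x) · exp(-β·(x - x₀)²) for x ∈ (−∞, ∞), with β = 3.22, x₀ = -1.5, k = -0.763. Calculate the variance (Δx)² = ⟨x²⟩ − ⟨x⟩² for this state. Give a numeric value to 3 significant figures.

0.0776

Compute ⟨x⟩ and ⟨x²⟩ separately, then (Δx)² = ⟨x²⟩ − ⟨x⟩².
Gaussian moments (u = x − x₀): ∫u^(2j)·e^(−2βu²) du = (2j−1)!!/(4β)^j · √(π/(2β)), odd powers integrate to 0; here √(π/(2β)) = 0.69844.
Normalization: ∫|φ|² dx = 0.69844.
⟨x⟩ = -1.5000 and ⟨x²⟩ = 2.3276.
(Δx)² = 2.3276 − (-1.5000)² = 0.077640.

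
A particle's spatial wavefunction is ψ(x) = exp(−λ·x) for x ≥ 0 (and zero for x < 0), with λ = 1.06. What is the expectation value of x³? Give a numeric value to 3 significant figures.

⟨x³⟩ = ∫ x³·|ψ|² dx / ∫|ψ|² dx (integrals over the domain).
Every integrand reduces to terms xʲ·e^(−2λx) on [0, ∞); use ∫₀^∞ xʲ·e^(−2λx) dx = j!/(2λ)^(j+1).
State is unnormalized: ∫|ψ|² dx = 0.47170, and ∫ψ*·x³·ψ dx = 0.29704, so ⟨x³⟩ = 0.29704 / 0.47170.
⟨x³⟩ = 0.62971.

0.630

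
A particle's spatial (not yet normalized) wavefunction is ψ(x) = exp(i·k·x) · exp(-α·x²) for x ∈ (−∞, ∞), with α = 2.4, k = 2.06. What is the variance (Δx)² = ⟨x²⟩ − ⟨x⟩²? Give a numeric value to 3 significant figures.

0.104

Compute ⟨x⟩ and ⟨x²⟩ separately, then (Δx)² = ⟨x²⟩ − ⟨x⟩².
Gaussian moments: ∫x^(2j)·e^(−2αx²) dx = (2j−1)!!/(4α)^j · √(π/(2α)), odd powers integrate to 0; here √(π/(2α)) = 0.80901.
Normalization: ∫|ψ|² dx = 0.80901.
⟨x⟩ = 0.0000 and ⟨x²⟩ = 0.10417.
(Δx)² = 0.10417 − (0.0000)² = 0.10417.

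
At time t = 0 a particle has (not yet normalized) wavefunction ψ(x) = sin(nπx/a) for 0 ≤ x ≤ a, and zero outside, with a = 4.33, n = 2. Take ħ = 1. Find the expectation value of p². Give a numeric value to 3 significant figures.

p² ψ = −ħ² d²ψ/dx²; ⟨p²⟩ = −ħ² ∫ ψ*·ψ'' dx / ∫|ψ|² dx.
d/dx sin(nπx/a) = (nπ/a)·cos(nπx/a) and d²/dx² sin(nπx/a) = −(nπ/a)²·sin(nπx/a); on 0 ≤ x ≤ a, ∫sin²(nπx/a) dx = a/2 and ∫sin(nπx/a)·cos(nπx/a) dx = 0.
State is unnormalized: ∫|ψ|² dx = 2.1650, and ∫ψ*·(−ħ² ψ'') dx = 4.5587, so ⟨p²⟩ = 4.5587 / 2.1650.
⟨p²⟩ = 2.1056.

2.11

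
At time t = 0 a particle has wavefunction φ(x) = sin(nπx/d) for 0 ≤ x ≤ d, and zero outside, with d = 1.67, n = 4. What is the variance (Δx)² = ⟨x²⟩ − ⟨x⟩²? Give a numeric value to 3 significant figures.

0.224

Compute ⟨x⟩ and ⟨x²⟩ separately, then (Δx)² = ⟨x²⟩ − ⟨x⟩².
With sin²θ = (1 − cos2θ)/2 on 0 ≤ x ≤ d: ∫sin²(nπx/d) dx = d/2, ∫x·sin²(nπx/d) dx = d²/4, ∫x²·sin²(nπx/d) dx = d³·(1/6 − 1/(4n²π²)); higher powers xᵏ the same way, integrating xᵏ·cos(2nπx/d) by parts.
Normalization: ∫|φ|² dx = 0.83500.
⟨x⟩ = 0.83500 and ⟨x²⟩ = 0.92080.
(Δx)² = 0.92080 − (0.83500)² = 0.22358.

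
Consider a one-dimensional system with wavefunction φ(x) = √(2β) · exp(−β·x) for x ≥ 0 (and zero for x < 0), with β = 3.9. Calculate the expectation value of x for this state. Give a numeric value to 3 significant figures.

⟨x⟩ = ∫ x·|φ|² dx (integrals over the domain).
Every integrand reduces to terms xʲ·e^(−2βx) on [0, ∞); use ∫₀^∞ xʲ·e^(−2βx) dx = j!/(2β)^(j+1).
⟨x⟩ = 0.12821.

0.128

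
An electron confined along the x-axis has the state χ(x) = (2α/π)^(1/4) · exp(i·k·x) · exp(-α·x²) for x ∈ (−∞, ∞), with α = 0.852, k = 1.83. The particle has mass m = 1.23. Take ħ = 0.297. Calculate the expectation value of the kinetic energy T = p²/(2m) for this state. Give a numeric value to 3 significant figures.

T = −(ħ²/2m) d²/dx², so ⟨T⟩ = −(ħ²/2m) ∫ χ*·χ'' dx; with m = 1.23.
Gaussian moments: ∫x^(2j)·e^(−2αx²) dx = (2j−1)!!/(4α)^j · √(π/(2α)), odd powers integrate to 0; here √(π/(2α)) = 1.3578. Derivatives: χ′ = (ik − 2αx)·χ, χ″ = ((ik − 2αx)² − 2α)·χ; the odd-in-x pieces drop out.
⟨T⟩ = 0.15063.

0.151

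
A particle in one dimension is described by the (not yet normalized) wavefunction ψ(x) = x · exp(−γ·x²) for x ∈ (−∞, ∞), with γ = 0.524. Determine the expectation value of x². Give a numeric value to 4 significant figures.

⟨x²⟩ = ∫ x²·|ψ|² dx / ∫|ψ|² dx (integrals over the domain).
Expand each integrand as polynomial × e^(−2γx²) and use ∫x^(2j)·e^(−2γx²) dx = (2j−1)!!/(4γ)^j · √(π/(2γ)), odd powers → 0; here √(π/(2γ)) = 1.7314.
State is unnormalized: ∫|ψ|² dx = 0.82604, and ∫ψ*·x²·ψ dx = 1.1823, so ⟨x²⟩ = 1.1823 / 0.82604.
⟨x²⟩ = 1.4313.

1.431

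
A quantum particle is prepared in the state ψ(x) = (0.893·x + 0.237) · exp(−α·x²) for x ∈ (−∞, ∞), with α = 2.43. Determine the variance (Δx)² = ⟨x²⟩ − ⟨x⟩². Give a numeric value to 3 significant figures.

0.126

Compute ⟨x⟩ and ⟨x²⟩ separately, then (Δx)² = ⟨x²⟩ − ⟨x⟩².
Expand each integrand as polynomial × e^(−2αx²) and use ∫x^(2j)·e^(−2αx²) dx = (2j−1)!!/(4α)^j · √(π/(2α)), odd powers → 0; here √(π/(2α)) = 0.80400.
Normalization: ∫|ψ|² dx = 0.11112.
⟨x⟩ = 0.31508 and ⟨x²⟩ = 0.22502.
(Δx)² = 0.22502 − (0.31508)² = 0.12575.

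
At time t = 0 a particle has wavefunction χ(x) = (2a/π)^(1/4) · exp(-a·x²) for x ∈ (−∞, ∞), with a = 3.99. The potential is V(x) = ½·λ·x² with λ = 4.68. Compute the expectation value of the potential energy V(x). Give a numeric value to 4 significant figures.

⟨V⟩ = ∫ V(x)·|χ|² dx.
Gaussian moments: ∫x^(2j)·e^(−2ax²) dx = (2j−1)!!/(4a)^j · √(π/(2a)), odd powers integrate to 0; here √(π/(2a)) = 0.62744.
⟨V⟩ = 0.14662.

0.1466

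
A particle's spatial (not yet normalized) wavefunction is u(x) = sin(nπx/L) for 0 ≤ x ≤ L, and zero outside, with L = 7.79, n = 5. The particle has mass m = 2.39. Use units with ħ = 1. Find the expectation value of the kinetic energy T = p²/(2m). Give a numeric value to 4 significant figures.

0.8506

T = −(ħ²/2m) d²/dx², so ⟨T⟩ = −(ħ²/2m) ∫ u*·u'' dx / ∫|u|² dx; with m = 2.39.
d/dx sin(nπx/L) = (nπ/L)·cos(nπx/L) and d²/dx² sin(nπx/L) = −(nπ/L)²·sin(nπx/L); on 0 ≤ x ≤ L, ∫sin²(nπx/L) dx = L/2 and ∫sin(nπx/L)·cos(nπx/L) dx = 0.
State is unnormalized: ∫|u|² dx = 3.8950, and ∫u*·(−ħ²/2m · u'') dx = 3.3132, so ⟨T⟩ = 3.3132 / 3.8950.
⟨T⟩ = 0.85062.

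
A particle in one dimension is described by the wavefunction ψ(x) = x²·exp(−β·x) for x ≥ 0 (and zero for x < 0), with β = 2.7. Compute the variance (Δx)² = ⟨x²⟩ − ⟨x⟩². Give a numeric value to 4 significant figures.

0.1715

Compute ⟨x⟩ and ⟨x²⟩ separately, then (Δx)² = ⟨x²⟩ − ⟨x⟩².
Every integrand reduces to terms xʲ·e^(−2βx) on [0, ∞); use ∫₀^∞ xʲ·e^(−2βx) dx = j!/(2β)^(j+1).
Normalization: ∫|ψ|² dx = 0.0052269.
⟨x⟩ = 0.92593 and ⟨x²⟩ = 1.0288.
(Δx)² = 1.0288 − (0.92593)² = 0.17147.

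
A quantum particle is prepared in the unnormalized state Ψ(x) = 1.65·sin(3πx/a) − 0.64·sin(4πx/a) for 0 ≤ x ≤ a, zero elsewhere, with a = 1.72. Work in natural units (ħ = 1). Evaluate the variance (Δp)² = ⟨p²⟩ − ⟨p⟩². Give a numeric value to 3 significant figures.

Compute ⟨p⟩ and ⟨p²⟩ separately; (Δp)² = ⟨p²⟩ − ⟨p⟩².
d²/dx² sin(jπx/a) = −(jπ/a)²·sin(jπx/a); on 0 ≤ x ≤ a, ∫sin²(jπx/a) dx = a/2 and ∫sin(jπx/a)·sin(lπx/a) dx = 0 for j ≠ l, so only diagonal terms survive in ∫|Ψ|² and ∫Ψ·Ψ″; ∫Ψ·Ψ′ dx = [Ψ²/2] between the walls = 0.
Normalization: ∫|Ψ|² dx = 2.6936.
⟨p⟩ = 0.0000 and ⟨p²⟩ = 33.079.
(Δp)² = 33.079 − (0.0000)² = 33.079.

33.1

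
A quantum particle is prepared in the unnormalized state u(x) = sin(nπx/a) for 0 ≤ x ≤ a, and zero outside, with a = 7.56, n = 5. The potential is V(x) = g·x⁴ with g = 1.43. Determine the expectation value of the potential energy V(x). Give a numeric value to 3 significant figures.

⟨V⟩ = ∫ V(x)·|u|² dx / ∫|u|² dx.
With sin²θ = (1 − cos2θ)/2 on 0 ≤ x ≤ a: ∫sin²(nπx/a) dx = a/2, ∫x·sin²(nπx/a) dx = a²/4, ∫x²·sin²(nπx/a) dx = a³·(1/6 − 1/(4n²π²)); higher powers xᵏ the same way, integrating xᵏ·cos(2nπx/a) by parts.
State is unnormalized: ∫|u|² dx = 3.7800, and ∫u*·V(x)·u dx = 3460.3, so ⟨V⟩ = 3460.3 / 3.7800.
⟨V⟩ = 915.41.

915.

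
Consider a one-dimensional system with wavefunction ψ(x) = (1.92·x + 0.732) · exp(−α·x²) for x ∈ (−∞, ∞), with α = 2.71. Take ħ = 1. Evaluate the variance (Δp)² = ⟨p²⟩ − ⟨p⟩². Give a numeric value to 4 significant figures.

4.814

Compute ⟨p⟩ and ⟨p²⟩ separately; (Δp)² = ⟨p²⟩ − ⟨p⟩².
Expand each integrand as polynomial × e^(−2αx²) and use ∫x^(2j)·e^(−2αx²) dx = (2j−1)!!/(4α)^j · √(π/(2α)), odd powers → 0; here √(π/(2α)) = 0.76133. Differentiate with the product rule, d/dx e^(−αx²) = −2αx·e^(−αx²).
Normalization: ∫|ψ|² dx = 0.66685.
⟨p⟩ = 0.0000 and ⟨p²⟩ = 4.8144.
(Δp)² = 4.8144 − (0.0000)² = 4.8144.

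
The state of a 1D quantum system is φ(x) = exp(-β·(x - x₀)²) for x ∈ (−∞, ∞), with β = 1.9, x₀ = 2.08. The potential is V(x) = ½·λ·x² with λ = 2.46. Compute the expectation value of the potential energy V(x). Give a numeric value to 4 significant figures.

⟨V⟩ = ∫ V(x)·|φ|² dx / ∫|φ|² dx.
Gaussian moments (u = x − x₀): ∫u^(2j)·e^(−2βu²) du = (2j−1)!!/(4β)^j · √(π/(2β)), odd powers integrate to 0; here √(π/(2β)) = 0.90925.
State is unnormalized: ∫|φ|² dx = 0.90925, and ∫φ*·V(x)·φ dx = 4.9857, so ⟨V⟩ = 4.9857 / 0.90925.
⟨V⟩ = 5.4833.

5.483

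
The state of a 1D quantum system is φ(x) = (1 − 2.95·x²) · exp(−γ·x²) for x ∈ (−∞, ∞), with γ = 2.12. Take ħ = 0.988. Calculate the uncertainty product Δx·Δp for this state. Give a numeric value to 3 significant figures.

1.01

Δx = √(⟨x²⟩−⟨x⟩²), Δp = √(⟨p²⟩−⟨p⟩²).
Expand each integrand as polynomial × e^(−2γx²) and use ∫x^(2j)·e^(−2γx²) dx = (2j−1)!!/(4γ)^j · √(π/(2γ)), odd powers → 0; here √(π/(2γ)) = 0.86078. Differentiate with the product rule, d/dx e^(−γx²) = −2γx·e^(−γx²).
Normalization: ∫|φ|² dx = 0.57440.
⟨x⟩ = 0.0000, ⟨x²⟩ = 0.12865 ⇒ Δx = 0.35868.
⟨p⟩ = 0.0000, ⟨p²⟩ = 7.8860 ⇒ Δp = 2.8082.
Δx·Δp = 1.0073.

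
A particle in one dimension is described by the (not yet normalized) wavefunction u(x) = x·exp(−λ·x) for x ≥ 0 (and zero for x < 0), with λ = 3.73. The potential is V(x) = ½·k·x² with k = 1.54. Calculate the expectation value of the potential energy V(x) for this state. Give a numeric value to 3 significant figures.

0.166

⟨V⟩ = ∫ V(x)·|u|² dx / ∫|u|² dx.
Every integrand reduces to terms xʲ·e^(−2λx) on [0, ∞); use ∫₀^∞ xʲ·e^(−2λx) dx = j!/(2λ)^(j+1).
State is unnormalized: ∫|u|² dx = 0.0048174, and ∫u*·V(x)·u dx = 0.00079985, so ⟨V⟩ = 0.00079985 / 0.0048174.
⟨V⟩ = 0.16603.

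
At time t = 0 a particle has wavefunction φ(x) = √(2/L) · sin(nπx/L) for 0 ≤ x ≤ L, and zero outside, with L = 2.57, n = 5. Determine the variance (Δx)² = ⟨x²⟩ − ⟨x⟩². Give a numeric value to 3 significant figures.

0.537

Compute ⟨x⟩ and ⟨x²⟩ separately, then (Δx)² = ⟨x²⟩ − ⟨x⟩².
With sin²θ = (1 − cos2θ)/2 on 0 ≤ x ≤ L: ∫sin²(nπx/L) dx = L/2, ∫x·sin²(nπx/L) dx = L²/4, ∫x²·sin²(nπx/L) dx = L³·(1/6 − 1/(4n²π²)); higher powers xᵏ the same way, integrating xᵏ·cos(2nπx/L) by parts.
⟨x⟩ = 1.2850 and ⟨x²⟩ = 2.1882.
(Δx)² = 2.1882 − (1.2850)² = 0.53702.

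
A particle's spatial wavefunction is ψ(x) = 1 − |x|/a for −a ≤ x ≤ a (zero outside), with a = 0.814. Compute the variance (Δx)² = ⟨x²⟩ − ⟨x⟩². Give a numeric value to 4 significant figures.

Compute ⟨x⟩ and ⟨x²⟩ separately, then (Δx)² = ⟨x²⟩ − ⟨x⟩².
ψ is even, so ∫ over [−a, a] = 2∫₀ᵃ with ψ = 1 − x/a there: ∫₀ᵃ (1 − x/a)² dx = a/3, ∫₀ᵃ x²(1 − x/a)² dx = a³/30, ∫₀ᵃ x⁴(1 − x/a)² dx = a⁵/105.
Normalization: ∫|ψ|² dx = 0.54267.
⟨x⟩ = 0.0000 and ⟨x²⟩ = 0.066260.
(Δx)² = 0.066260 − (0.0000)² = 0.066260.

0.06626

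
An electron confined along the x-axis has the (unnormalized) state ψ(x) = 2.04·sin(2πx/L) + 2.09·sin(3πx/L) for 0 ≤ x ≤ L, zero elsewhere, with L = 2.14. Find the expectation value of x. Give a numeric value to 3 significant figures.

0.654

⟨x⟩ = ∫ x·|ψ|² dx / ∫|ψ|² dx (integrals over the domain).
On 0 ≤ x ≤ L (j ≠ l): ∫sin²(jπx/L) dx = L/2, ∫sin(jπx/L)·sin(lπx/L) dx = 0; diagonal moments ∫x·sin²(jπx/L) dx = L²/4, ∫x²·sin²(jπx/L) dx = L³·(1/6 − 1/(4j²π²)); cross terms ∫x·sin(jπx/L)·sin(lπx/L) dx = 0 for j + l even and −4jlL²/(π²(j² − l²)²) for j + l odd, ∫x²·sin(jπx/L)·sin(lπx/L) dx = (−1)^(j+l)·4jlL³/(π²(j² − l²)²); higher powers the same way via product-to-sum and parts.
State is unnormalized: ∫|ψ|² dx = 9.1268, and ∫ψ*·x·ψ dx = 5.9672, so ⟨x⟩ = 5.9672 / 9.1268.
⟨x⟩ = 0.65381.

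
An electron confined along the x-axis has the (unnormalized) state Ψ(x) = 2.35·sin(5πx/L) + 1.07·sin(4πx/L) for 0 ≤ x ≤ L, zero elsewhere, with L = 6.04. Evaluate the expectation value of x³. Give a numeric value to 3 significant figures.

⟨x³⟩ = ∫ x³·|Ψ|² dx / ∫|Ψ|² dx (integrals over the domain).
On 0 ≤ x ≤ L (j ≠ l): ∫sin²(jπx/L) dx = L/2, ∫sin(jπx/L)·sin(lπx/L) dx = 0; diagonal moments ∫x·sin²(jπx/L) dx = L²/4, ∫x²·sin²(jπx/L) dx = L³·(1/6 − 1/(4j²π²)); cross terms ∫x·sin(jπx/L)·sin(lπx/L) dx = 0 for j + l even and −4jlL²/(π²(j² − l²)²) for j + l odd, ∫x²·sin(jπx/L)·sin(lπx/L) dx = (−1)^(j+l)·4jlL³/(π²(j² − l²)²); higher powers the same way via product-to-sum and parts.
State is unnormalized: ∫|Ψ|² dx = 20.136, and ∫Ψ*·x³·Ψ dx = 501.95, so ⟨x³⟩ = 501.95 / 20.136.
⟨x³⟩ = 24.929.

24.9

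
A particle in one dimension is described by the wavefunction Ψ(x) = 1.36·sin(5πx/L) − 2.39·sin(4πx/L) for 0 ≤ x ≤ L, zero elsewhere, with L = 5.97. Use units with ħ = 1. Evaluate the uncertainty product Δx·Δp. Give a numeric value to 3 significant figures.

3.02

Δx = √(⟨x²⟩−⟨x⟩²), Δp = √(⟨p²⟩−⟨p⟩²).
On 0 ≤ x ≤ L (j ≠ l): ∫sin²(jπx/L) dx = L/2, ∫sin(jπx/L)·sin(lπx/L) dx = 0; diagonal moments ∫x·sin²(jπx/L) dx = L²/4, ∫x²·sin²(jπx/L) dx = L³·(1/6 − 1/(4j²π²)); cross terms ∫x·sin(jπx/L)·sin(lπx/L) dx = 0 for j + l even and −4jlL²/(π²(j² − l²)²) for j + l odd, ∫x²·sin(jπx/L)·sin(lπx/L) dx = (−1)^(j+l)·4jlL³/(π²(j² − l²)²); higher powers the same way via product-to-sum and parts. d²/dx² sin(jπx/L) = −(jπ/L)²·sin(jπx/L); on 0 ≤ x ≤ L, ∫sin²(jπx/L) dx = L/2 and ∫sin(jπx/L)·sin(lπx/L) dx = 0 for j ≠ l, so only diagonal terms survive in ∫|Ψ|² and ∫Ψ·Ψ″; ∫Ψ·Ψ′ dx = [Ψ²/2] between the walls = 0.
Normalization: ∫|Ψ|² dx = 22.572.
⟨x⟩ = 4.0122, ⟨x²⟩ = 17.910 ⇒ Δx = 1.3461.
⟨p⟩ = 0.0000, ⟨p²⟩ = 5.0403 ⇒ Δp = 2.2451.
Δx·Δp = 3.0221.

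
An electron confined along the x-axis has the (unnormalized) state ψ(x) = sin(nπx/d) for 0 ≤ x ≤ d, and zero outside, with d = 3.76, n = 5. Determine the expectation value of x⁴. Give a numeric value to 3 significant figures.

⟨x⁴⟩ = ∫ x⁴·|ψ|² dx / ∫|ψ|² dx (integrals over the domain).
With sin²θ = (1 − cos2θ)/2 on 0 ≤ x ≤ d: ∫sin²(nπx/d) dx = d/2, ∫x·sin²(nπx/d) dx = d²/4, ∫x²·sin²(nπx/d) dx = d³·(1/6 − 1/(4n²π²)); higher powers xᵏ the same way, integrating xᵏ·cos(2nπx/d) by parts.
State is unnormalized: ∫|ψ|² dx = 1.8800, and ∫ψ*·x⁴·ψ dx = 73.638, so ⟨x⁴⟩ = 73.638 / 1.8800.
⟨x⁴⟩ = 39.169.

39.2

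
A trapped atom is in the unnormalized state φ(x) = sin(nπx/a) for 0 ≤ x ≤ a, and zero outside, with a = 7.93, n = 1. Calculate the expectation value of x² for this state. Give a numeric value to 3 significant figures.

⟨x²⟩ = ∫ x²·|φ|² dx / ∫|φ|² dx (integrals over the domain).
With sin²θ = (1 − cos2θ)/2 on 0 ≤ x ≤ a: ∫sin²(nπx/a) dx = a/2, ∫x·sin²(nπx/a) dx = a²/4, ∫x²·sin²(nπx/a) dx = a³·(1/6 − 1/(4n²π²)); higher powers xᵏ the same way, integrating xᵏ·cos(2nπx/a) by parts.
State is unnormalized: ∫|φ|² dx = 3.9650, and ∫φ*·x²·φ dx = 70.481, so ⟨x²⟩ = 70.481 / 3.9650.
⟨x²⟩ = 17.776.

17.8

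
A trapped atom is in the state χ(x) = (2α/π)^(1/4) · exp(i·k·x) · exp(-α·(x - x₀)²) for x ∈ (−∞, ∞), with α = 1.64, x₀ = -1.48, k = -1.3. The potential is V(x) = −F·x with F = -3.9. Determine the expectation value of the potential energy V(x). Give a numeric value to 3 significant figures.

⟨V⟩ = ∫ V(x)·|χ|² dx.
Gaussian moments (u = x − x₀): ∫u^(2j)·e^(−2αu²) du = (2j−1)!!/(4α)^j · √(π/(2α)), odd powers integrate to 0; here √(π/(2α)) = 0.97867.
⟨V⟩ = -5.7720.

-5.77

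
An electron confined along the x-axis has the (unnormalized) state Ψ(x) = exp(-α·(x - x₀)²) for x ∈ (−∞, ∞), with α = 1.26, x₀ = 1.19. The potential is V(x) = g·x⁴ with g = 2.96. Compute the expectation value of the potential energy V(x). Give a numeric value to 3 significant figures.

11.3

⟨V⟩ = ∫ V(x)·|Ψ|² dx / ∫|Ψ|² dx.
Gaussian moments (u = x − x₀): ∫u^(2j)·e^(−2αu²) du = (2j−1)!!/(4α)^j · √(π/(2α)), odd powers integrate to 0; here √(π/(2α)) = 1.1165.
State is unnormalized: ∫|Ψ|² dx = 1.1165, and ∫Ψ*·V(x)·Ψ dx = 12.590, so ⟨V⟩ = 12.590 / 1.1165.
⟨V⟩ = 11.275.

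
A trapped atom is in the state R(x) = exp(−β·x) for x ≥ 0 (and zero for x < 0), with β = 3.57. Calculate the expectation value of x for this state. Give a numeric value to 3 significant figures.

0.140

⟨x⟩ = ∫ x·|R|² dx / ∫|R|² dx (integrals over the domain).
Every integrand reduces to terms xʲ·e^(−2βx) on [0, ∞); use ∫₀^∞ xʲ·e^(−2βx) dx = j!/(2β)^(j+1).
State is unnormalized: ∫|R|² dx = 0.14006, and ∫R*·x·R dx = 0.019616, so ⟨x⟩ = 0.019616 / 0.14006.
⟨x⟩ = 0.14006.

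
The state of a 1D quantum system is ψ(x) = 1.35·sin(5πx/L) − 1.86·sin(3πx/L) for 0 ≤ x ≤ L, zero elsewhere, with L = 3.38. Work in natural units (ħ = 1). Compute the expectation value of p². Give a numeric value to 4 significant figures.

12.54

p² ψ = −ħ² d²ψ/dx²; ⟨p²⟩ = −ħ² ∫ ψ*·ψ'' dx / ∫|ψ|² dx.
d²/dx² sin(jπx/L) = −(jπ/L)²·sin(jπx/L); on 0 ≤ x ≤ L, ∫sin²(jπx/L) dx = L/2 and ∫sin(jπx/L)·sin(lπx/L) dx = 0 for j ≠ l, so only diagonal terms survive in ∫|ψ|² and ∫ψ·ψ″; ∫ψ·ψ′ dx = [ψ²/2] between the walls = 0.
State is unnormalized: ∫|ψ|² dx = 8.9267, and ∫ψ*·(−ħ² ψ'') dx = 111.98, so ⟨p²⟩ = 111.98 / 8.9267.
⟨p²⟩ = 12.544.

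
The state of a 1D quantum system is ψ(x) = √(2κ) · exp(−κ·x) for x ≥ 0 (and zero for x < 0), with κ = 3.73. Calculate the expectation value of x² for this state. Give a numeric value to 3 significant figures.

⟨x²⟩ = ∫ x²·|ψ|² dx (integrals over the domain).
Every integrand reduces to terms xʲ·e^(−2κx) on [0, ∞); use ∫₀^∞ xʲ·e^(−2κx) dx = j!/(2κ)^(j+1).
⟨x²⟩ = 0.035938.

0.0359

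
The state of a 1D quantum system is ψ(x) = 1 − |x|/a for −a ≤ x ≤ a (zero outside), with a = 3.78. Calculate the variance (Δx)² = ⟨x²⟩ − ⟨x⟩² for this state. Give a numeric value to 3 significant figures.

1.43

Compute ⟨x⟩ and ⟨x²⟩ separately, then (Δx)² = ⟨x²⟩ − ⟨x⟩².
ψ is even, so ∫ over [−a, a] = 2∫₀ᵃ with ψ = 1 − x/a there: ∫₀ᵃ (1 − x/a)² dx = a/3, ∫₀ᵃ x²(1 − x/a)² dx = a³/30, ∫₀ᵃ x⁴(1 − x/a)² dx = a⁵/105.
Normalization: ∫|ψ|² dx = 2.5200.
⟨x⟩ = 0.0000 and ⟨x²⟩ = 1.4288.
(Δx)² = 1.4288 − (0.0000)² = 1.4288.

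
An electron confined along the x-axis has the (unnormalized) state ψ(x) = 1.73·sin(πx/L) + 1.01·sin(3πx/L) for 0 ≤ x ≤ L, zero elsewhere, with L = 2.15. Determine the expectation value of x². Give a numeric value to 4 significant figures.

1.513

⟨x²⟩ = ∫ x²·|ψ|² dx / ∫|ψ|² dx (integrals over the domain).
On 0 ≤ x ≤ L (j ≠ l): ∫sin²(jπx/L) dx = L/2, ∫sin(jπx/L)·sin(lπx/L) dx = 0; diagonal moments ∫x·sin²(jπx/L) dx = L²/4, ∫x²·sin²(jπx/L) dx = L³·(1/6 − 1/(4j²π²)); cross terms ∫x·sin(jπx/L)·sin(lπx/L) dx = 0 for j + l even and −4jlL²/(π²(j² − l²)²) for j + l odd, ∫x²·sin(jπx/L)·sin(lπx/L) dx = (−1)^(j+l)·4jlL³/(π²(j² − l²)²); higher powers the same way via product-to-sum and parts.
State is unnormalized: ∫|ψ|² dx = 4.3140, and ∫ψ*·x²·ψ dx = 6.5249, so ⟨x²⟩ = 6.5249 / 4.3140.
⟨x²⟩ = 1.5125.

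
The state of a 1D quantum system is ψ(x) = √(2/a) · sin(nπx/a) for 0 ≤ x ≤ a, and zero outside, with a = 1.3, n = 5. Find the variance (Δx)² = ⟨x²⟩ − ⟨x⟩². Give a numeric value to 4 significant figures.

Compute ⟨x⟩ and ⟨x²⟩ separately, then (Δx)² = ⟨x²⟩ − ⟨x⟩².
With sin²θ = (1 − cos2θ)/2 on 0 ≤ x ≤ a: ∫sin²(nπx/a) dx = a/2, ∫x·sin²(nπx/a) dx = a²/4, ∫x²·sin²(nπx/a) dx = a³·(1/6 − 1/(4n²π²)); higher powers xᵏ the same way, integrating xᵏ·cos(2nπx/a) by parts.
⟨x⟩ = 0.65000 and ⟨x²⟩ = 0.55991.
(Δx)² = 0.55991 − (0.65000)² = 0.13741.

0.1374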